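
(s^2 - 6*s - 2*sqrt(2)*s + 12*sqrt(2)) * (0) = 0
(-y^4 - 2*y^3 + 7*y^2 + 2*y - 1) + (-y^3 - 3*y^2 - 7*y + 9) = -y^4 - 3*y^3 + 4*y^2 - 5*y + 8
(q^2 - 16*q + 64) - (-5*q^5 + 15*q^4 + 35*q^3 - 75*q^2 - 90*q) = 5*q^5 - 15*q^4 - 35*q^3 + 76*q^2 + 74*q + 64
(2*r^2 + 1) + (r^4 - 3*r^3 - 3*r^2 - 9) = r^4 - 3*r^3 - r^2 - 8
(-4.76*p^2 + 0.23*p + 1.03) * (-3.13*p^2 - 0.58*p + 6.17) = 14.8988*p^4 + 2.0409*p^3 - 32.7265*p^2 + 0.8217*p + 6.3551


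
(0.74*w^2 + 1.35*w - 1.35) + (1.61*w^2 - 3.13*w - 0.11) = 2.35*w^2 - 1.78*w - 1.46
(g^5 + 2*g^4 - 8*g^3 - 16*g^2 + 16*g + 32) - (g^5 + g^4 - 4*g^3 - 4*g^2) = g^4 - 4*g^3 - 12*g^2 + 16*g + 32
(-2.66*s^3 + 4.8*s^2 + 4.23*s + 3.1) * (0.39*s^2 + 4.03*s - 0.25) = -1.0374*s^5 - 8.8478*s^4 + 21.6587*s^3 + 17.0559*s^2 + 11.4355*s - 0.775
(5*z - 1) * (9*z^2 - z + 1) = 45*z^3 - 14*z^2 + 6*z - 1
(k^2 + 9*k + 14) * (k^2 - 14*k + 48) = k^4 - 5*k^3 - 64*k^2 + 236*k + 672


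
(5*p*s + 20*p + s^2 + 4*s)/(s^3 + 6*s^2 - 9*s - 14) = (5*p*s + 20*p + s^2 + 4*s)/(s^3 + 6*s^2 - 9*s - 14)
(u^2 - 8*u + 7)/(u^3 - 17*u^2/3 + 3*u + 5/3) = 3*(u - 7)/(3*u^2 - 14*u - 5)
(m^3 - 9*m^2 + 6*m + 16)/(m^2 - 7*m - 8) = m - 2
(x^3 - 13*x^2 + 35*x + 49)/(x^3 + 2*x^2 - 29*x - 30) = (x^2 - 14*x + 49)/(x^2 + x - 30)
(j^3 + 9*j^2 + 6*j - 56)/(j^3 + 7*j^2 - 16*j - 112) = (j - 2)/(j - 4)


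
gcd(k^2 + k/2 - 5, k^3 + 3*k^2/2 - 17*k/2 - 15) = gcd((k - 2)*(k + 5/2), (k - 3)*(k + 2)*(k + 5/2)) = k + 5/2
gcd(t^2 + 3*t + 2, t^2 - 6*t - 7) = t + 1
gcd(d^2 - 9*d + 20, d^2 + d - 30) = d - 5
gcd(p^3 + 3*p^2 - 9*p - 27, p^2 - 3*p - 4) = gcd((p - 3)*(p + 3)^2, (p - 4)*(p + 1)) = 1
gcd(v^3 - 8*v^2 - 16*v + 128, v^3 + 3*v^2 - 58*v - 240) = v - 8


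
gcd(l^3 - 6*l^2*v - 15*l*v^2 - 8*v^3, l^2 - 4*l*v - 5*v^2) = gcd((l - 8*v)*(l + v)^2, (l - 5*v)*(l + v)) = l + v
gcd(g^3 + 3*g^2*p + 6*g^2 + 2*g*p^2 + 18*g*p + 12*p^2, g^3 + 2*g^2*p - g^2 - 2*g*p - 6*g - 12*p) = g + 2*p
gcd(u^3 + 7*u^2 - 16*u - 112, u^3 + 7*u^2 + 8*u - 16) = u + 4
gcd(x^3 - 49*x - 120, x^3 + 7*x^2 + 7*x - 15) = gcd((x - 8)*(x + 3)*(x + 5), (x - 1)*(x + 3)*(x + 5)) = x^2 + 8*x + 15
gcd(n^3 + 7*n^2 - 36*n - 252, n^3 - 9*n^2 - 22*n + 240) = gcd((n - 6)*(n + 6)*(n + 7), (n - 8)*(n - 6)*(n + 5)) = n - 6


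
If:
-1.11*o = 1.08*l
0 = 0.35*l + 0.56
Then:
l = -1.60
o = 1.56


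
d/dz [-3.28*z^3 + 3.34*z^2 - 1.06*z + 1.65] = -9.84*z^2 + 6.68*z - 1.06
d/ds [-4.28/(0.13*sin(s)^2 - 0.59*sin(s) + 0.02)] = (1.1128*sin(s) - 2.5252)*cos(s)/(0.13*sin(s)^2 - 0.59*sin(s) + 0.02)^2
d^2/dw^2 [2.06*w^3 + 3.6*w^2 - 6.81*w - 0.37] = 12.36*w + 7.2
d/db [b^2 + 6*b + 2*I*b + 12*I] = 2*b + 6 + 2*I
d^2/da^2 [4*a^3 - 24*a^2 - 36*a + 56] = 24*a - 48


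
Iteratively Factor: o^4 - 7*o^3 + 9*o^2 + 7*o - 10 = (o - 5)*(o^3 - 2*o^2 - o + 2) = (o - 5)*(o + 1)*(o^2 - 3*o + 2) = (o - 5)*(o - 2)*(o + 1)*(o - 1)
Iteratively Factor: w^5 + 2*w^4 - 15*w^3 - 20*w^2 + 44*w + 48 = (w + 2)*(w^4 - 15*w^2 + 10*w + 24) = (w + 2)*(w + 4)*(w^3 - 4*w^2 + w + 6) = (w - 3)*(w + 2)*(w + 4)*(w^2 - w - 2) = (w - 3)*(w + 1)*(w + 2)*(w + 4)*(w - 2)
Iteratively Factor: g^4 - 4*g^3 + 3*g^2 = (g)*(g^3 - 4*g^2 + 3*g) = g^2*(g^2 - 4*g + 3) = g^2*(g - 1)*(g - 3)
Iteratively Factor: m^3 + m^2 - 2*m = (m)*(m^2 + m - 2) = m*(m - 1)*(m + 2)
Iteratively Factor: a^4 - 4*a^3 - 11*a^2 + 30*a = (a - 2)*(a^3 - 2*a^2 - 15*a) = (a - 2)*(a + 3)*(a^2 - 5*a) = a*(a - 2)*(a + 3)*(a - 5)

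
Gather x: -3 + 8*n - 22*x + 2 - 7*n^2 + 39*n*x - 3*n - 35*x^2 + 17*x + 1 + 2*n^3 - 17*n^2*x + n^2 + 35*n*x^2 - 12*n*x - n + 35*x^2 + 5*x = 2*n^3 - 6*n^2 + 35*n*x^2 + 4*n + x*(-17*n^2 + 27*n)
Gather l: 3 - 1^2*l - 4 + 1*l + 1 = 0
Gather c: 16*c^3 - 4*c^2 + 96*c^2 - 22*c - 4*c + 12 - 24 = 16*c^3 + 92*c^2 - 26*c - 12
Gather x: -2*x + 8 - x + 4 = 12 - 3*x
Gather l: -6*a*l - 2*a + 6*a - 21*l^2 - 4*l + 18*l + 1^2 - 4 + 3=4*a - 21*l^2 + l*(14 - 6*a)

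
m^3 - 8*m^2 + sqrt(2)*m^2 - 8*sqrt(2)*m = m*(m - 8)*(m + sqrt(2))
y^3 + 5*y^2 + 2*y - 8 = (y - 1)*(y + 2)*(y + 4)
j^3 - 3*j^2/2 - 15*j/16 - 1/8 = (j - 2)*(j + 1/4)^2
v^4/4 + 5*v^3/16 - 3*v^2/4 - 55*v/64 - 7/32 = (v/2 + 1/4)*(v/2 + 1)*(v - 7/4)*(v + 1/2)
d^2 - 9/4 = (d - 3/2)*(d + 3/2)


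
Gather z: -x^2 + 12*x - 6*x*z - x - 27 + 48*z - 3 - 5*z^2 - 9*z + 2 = -x^2 + 11*x - 5*z^2 + z*(39 - 6*x) - 28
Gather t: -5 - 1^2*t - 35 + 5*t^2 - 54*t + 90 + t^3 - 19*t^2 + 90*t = t^3 - 14*t^2 + 35*t + 50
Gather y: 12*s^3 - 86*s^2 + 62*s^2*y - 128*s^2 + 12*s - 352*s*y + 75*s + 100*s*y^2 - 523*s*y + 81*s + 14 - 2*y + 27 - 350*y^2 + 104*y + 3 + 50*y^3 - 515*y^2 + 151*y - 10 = 12*s^3 - 214*s^2 + 168*s + 50*y^3 + y^2*(100*s - 865) + y*(62*s^2 - 875*s + 253) + 34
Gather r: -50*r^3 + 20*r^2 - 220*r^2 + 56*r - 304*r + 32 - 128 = -50*r^3 - 200*r^2 - 248*r - 96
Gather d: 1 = 1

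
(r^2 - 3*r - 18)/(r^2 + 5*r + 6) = (r - 6)/(r + 2)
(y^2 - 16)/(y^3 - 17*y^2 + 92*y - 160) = (y + 4)/(y^2 - 13*y + 40)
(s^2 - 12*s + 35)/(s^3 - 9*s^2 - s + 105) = 1/(s + 3)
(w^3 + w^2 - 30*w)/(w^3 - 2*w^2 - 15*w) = (w + 6)/(w + 3)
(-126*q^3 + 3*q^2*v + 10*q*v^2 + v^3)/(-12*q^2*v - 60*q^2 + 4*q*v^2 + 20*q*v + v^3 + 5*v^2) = (21*q^2 - 4*q*v - v^2)/(2*q*v + 10*q - v^2 - 5*v)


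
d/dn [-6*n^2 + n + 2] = 1 - 12*n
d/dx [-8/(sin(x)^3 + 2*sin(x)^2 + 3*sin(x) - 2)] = 8*(3*sin(x)^2 + 4*sin(x) + 3)*cos(x)/(sin(x)^3 + 2*sin(x)^2 + 3*sin(x) - 2)^2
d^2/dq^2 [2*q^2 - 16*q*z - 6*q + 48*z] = 4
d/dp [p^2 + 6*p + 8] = 2*p + 6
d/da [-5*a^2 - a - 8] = -10*a - 1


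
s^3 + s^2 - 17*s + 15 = (s - 3)*(s - 1)*(s + 5)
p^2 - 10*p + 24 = (p - 6)*(p - 4)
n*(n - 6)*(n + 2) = n^3 - 4*n^2 - 12*n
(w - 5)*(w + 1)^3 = w^4 - 2*w^3 - 12*w^2 - 14*w - 5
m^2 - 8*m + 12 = (m - 6)*(m - 2)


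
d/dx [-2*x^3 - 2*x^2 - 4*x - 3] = -6*x^2 - 4*x - 4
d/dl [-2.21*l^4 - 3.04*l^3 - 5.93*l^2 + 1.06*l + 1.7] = -8.84*l^3 - 9.12*l^2 - 11.86*l + 1.06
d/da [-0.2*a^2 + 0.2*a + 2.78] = 0.2 - 0.4*a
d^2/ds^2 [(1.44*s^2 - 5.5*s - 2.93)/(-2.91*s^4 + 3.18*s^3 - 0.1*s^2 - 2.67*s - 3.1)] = (-73.164384*s^8 + 638.847432*s^7 - 346.389372*s^6 - 335.836404*s^5 + 342.4122*s^4 - 1020.618676*s^3 + 187.039092*s^2 + 167.7675*s - 78.765046)/(24.642171*s^12 - 80.785674*s^11 + 90.821682*s^10 + 30.119769*s^9 - 66.371526*s^8 - 86.553936*s^7 + 156.599857*s^6 + 70.672014*s^5 - 71.79819*s^4 - 67.679037*s^3 + 69.18177*s^2 + 76.9761*s + 29.791)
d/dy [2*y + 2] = 2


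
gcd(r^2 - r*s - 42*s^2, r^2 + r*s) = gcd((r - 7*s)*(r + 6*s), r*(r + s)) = 1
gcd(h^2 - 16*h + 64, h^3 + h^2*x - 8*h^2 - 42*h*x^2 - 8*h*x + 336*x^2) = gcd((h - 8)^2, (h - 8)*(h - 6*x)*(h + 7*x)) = h - 8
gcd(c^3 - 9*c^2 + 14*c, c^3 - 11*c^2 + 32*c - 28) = c^2 - 9*c + 14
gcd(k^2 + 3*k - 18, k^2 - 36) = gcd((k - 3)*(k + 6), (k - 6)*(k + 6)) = k + 6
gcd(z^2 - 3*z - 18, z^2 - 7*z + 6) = z - 6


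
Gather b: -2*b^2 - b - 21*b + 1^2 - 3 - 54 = -2*b^2 - 22*b - 56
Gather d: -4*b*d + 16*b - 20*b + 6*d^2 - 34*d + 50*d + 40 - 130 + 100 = -4*b + 6*d^2 + d*(16 - 4*b) + 10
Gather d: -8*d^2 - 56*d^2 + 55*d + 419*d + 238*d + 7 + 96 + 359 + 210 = -64*d^2 + 712*d + 672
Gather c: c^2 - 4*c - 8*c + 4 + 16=c^2 - 12*c + 20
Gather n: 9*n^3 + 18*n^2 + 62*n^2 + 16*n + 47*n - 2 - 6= 9*n^3 + 80*n^2 + 63*n - 8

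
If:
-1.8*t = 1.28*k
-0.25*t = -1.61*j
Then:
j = 0.15527950310559*t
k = -1.40625*t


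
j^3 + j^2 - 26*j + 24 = (j - 4)*(j - 1)*(j + 6)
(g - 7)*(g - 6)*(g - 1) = g^3 - 14*g^2 + 55*g - 42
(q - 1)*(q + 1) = q^2 - 1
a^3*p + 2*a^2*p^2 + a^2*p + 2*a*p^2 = a*(a + 2*p)*(a*p + p)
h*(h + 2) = h^2 + 2*h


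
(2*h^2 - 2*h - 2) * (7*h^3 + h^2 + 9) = 14*h^5 - 12*h^4 - 16*h^3 + 16*h^2 - 18*h - 18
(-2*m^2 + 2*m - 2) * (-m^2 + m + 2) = 2*m^4 - 4*m^3 + 2*m - 4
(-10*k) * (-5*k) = 50*k^2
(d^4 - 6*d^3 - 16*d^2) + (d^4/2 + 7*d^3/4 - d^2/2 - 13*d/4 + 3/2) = 3*d^4/2 - 17*d^3/4 - 33*d^2/2 - 13*d/4 + 3/2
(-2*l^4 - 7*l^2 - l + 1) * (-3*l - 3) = 6*l^5 + 6*l^4 + 21*l^3 + 24*l^2 - 3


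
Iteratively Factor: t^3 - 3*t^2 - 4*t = (t - 4)*(t^2 + t) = t*(t - 4)*(t + 1)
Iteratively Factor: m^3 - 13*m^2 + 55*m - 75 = (m - 3)*(m^2 - 10*m + 25) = (m - 5)*(m - 3)*(m - 5)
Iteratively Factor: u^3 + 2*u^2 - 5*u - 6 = (u + 3)*(u^2 - u - 2) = (u + 1)*(u + 3)*(u - 2)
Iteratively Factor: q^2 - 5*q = (q)*(q - 5)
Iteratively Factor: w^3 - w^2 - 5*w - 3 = (w - 3)*(w^2 + 2*w + 1) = (w - 3)*(w + 1)*(w + 1)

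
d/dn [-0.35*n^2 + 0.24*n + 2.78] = 0.24 - 0.7*n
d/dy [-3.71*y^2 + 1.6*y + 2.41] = 1.6 - 7.42*y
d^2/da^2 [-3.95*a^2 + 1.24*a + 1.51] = -7.90000000000000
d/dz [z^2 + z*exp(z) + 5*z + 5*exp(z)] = z*exp(z) + 2*z + 6*exp(z) + 5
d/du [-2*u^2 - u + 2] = -4*u - 1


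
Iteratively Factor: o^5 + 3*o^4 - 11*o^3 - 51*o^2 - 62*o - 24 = (o + 3)*(o^4 - 11*o^2 - 18*o - 8) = (o + 1)*(o + 3)*(o^3 - o^2 - 10*o - 8) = (o - 4)*(o + 1)*(o + 3)*(o^2 + 3*o + 2) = (o - 4)*(o + 1)*(o + 2)*(o + 3)*(o + 1)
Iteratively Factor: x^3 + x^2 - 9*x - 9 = (x - 3)*(x^2 + 4*x + 3) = (x - 3)*(x + 3)*(x + 1)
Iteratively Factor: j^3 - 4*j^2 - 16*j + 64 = (j - 4)*(j^2 - 16) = (j - 4)*(j + 4)*(j - 4)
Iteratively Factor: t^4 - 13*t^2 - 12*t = (t - 4)*(t^3 + 4*t^2 + 3*t) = t*(t - 4)*(t^2 + 4*t + 3) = t*(t - 4)*(t + 1)*(t + 3)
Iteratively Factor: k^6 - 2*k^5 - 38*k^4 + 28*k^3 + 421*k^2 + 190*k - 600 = (k + 3)*(k^5 - 5*k^4 - 23*k^3 + 97*k^2 + 130*k - 200) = (k + 2)*(k + 3)*(k^4 - 7*k^3 - 9*k^2 + 115*k - 100) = (k - 1)*(k + 2)*(k + 3)*(k^3 - 6*k^2 - 15*k + 100) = (k - 5)*(k - 1)*(k + 2)*(k + 3)*(k^2 - k - 20) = (k - 5)*(k - 1)*(k + 2)*(k + 3)*(k + 4)*(k - 5)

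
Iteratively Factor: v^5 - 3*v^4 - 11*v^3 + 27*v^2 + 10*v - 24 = (v + 3)*(v^4 - 6*v^3 + 7*v^2 + 6*v - 8) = (v - 1)*(v + 3)*(v^3 - 5*v^2 + 2*v + 8) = (v - 4)*(v - 1)*(v + 3)*(v^2 - v - 2) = (v - 4)*(v - 1)*(v + 1)*(v + 3)*(v - 2)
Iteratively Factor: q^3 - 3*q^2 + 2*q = (q - 2)*(q^2 - q) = (q - 2)*(q - 1)*(q)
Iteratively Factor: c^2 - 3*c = (c - 3)*(c)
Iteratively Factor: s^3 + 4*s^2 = (s)*(s^2 + 4*s) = s*(s + 4)*(s)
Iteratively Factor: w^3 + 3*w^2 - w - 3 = (w + 1)*(w^2 + 2*w - 3) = (w + 1)*(w + 3)*(w - 1)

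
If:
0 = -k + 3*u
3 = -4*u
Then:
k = -9/4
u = -3/4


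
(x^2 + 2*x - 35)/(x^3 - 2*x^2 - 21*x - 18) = (-x^2 - 2*x + 35)/(-x^3 + 2*x^2 + 21*x + 18)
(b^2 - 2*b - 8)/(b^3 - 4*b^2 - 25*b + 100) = (b + 2)/(b^2 - 25)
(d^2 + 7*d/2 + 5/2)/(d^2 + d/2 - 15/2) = (2*d^2 + 7*d + 5)/(2*d^2 + d - 15)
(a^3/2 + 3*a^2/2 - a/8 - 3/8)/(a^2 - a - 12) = (4*a^2 - 1)/(8*(a - 4))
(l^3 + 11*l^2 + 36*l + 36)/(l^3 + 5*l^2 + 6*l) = (l + 6)/l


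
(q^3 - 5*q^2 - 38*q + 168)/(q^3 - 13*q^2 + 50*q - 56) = (q + 6)/(q - 2)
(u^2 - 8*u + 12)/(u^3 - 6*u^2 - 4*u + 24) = 1/(u + 2)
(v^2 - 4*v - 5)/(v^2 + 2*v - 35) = (v + 1)/(v + 7)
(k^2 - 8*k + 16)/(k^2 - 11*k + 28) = (k - 4)/(k - 7)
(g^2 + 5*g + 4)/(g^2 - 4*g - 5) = (g + 4)/(g - 5)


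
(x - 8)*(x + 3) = x^2 - 5*x - 24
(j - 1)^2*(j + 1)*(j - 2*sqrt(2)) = j^4 - 2*sqrt(2)*j^3 - j^3 - j^2 + 2*sqrt(2)*j^2 + j + 2*sqrt(2)*j - 2*sqrt(2)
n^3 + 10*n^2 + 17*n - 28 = (n - 1)*(n + 4)*(n + 7)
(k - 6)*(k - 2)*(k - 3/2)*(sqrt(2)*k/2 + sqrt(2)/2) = sqrt(2)*k^4/2 - 17*sqrt(2)*k^3/4 + 29*sqrt(2)*k^2/4 + 3*sqrt(2)*k - 9*sqrt(2)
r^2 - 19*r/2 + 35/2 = (r - 7)*(r - 5/2)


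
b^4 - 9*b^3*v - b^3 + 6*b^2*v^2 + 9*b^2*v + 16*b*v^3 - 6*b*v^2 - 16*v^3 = (b - 1)*(b - 8*v)*(b - 2*v)*(b + v)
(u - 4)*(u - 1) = u^2 - 5*u + 4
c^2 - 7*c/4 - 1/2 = (c - 2)*(c + 1/4)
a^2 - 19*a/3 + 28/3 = (a - 4)*(a - 7/3)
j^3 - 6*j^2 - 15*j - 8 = (j - 8)*(j + 1)^2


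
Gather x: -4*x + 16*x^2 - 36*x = 16*x^2 - 40*x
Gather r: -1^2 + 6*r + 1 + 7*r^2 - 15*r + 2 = 7*r^2 - 9*r + 2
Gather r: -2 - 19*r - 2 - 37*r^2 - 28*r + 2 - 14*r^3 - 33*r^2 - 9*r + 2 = -14*r^3 - 70*r^2 - 56*r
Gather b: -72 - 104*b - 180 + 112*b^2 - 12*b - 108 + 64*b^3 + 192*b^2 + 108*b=64*b^3 + 304*b^2 - 8*b - 360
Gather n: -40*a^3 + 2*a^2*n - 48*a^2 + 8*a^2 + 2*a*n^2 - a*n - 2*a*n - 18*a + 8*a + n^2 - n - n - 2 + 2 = -40*a^3 - 40*a^2 - 10*a + n^2*(2*a + 1) + n*(2*a^2 - 3*a - 2)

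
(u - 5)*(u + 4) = u^2 - u - 20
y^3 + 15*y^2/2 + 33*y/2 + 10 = (y + 1)*(y + 5/2)*(y + 4)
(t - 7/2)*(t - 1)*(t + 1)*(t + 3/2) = t^4 - 2*t^3 - 25*t^2/4 + 2*t + 21/4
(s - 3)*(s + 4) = s^2 + s - 12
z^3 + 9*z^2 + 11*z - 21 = (z - 1)*(z + 3)*(z + 7)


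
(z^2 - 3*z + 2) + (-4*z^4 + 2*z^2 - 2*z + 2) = -4*z^4 + 3*z^2 - 5*z + 4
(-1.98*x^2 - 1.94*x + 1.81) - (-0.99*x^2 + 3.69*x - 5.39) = -0.99*x^2 - 5.63*x + 7.2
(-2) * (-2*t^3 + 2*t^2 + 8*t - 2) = 4*t^3 - 4*t^2 - 16*t + 4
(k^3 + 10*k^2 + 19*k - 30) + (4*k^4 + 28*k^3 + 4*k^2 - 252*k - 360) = 4*k^4 + 29*k^3 + 14*k^2 - 233*k - 390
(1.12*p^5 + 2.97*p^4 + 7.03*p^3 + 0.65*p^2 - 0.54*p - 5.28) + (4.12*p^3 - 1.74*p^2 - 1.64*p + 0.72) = 1.12*p^5 + 2.97*p^4 + 11.15*p^3 - 1.09*p^2 - 2.18*p - 4.56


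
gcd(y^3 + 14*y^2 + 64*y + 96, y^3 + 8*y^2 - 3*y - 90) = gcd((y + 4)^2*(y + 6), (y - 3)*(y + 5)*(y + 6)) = y + 6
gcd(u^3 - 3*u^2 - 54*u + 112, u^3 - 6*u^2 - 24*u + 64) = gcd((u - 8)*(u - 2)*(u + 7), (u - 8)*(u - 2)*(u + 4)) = u^2 - 10*u + 16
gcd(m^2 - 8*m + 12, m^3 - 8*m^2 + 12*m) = m^2 - 8*m + 12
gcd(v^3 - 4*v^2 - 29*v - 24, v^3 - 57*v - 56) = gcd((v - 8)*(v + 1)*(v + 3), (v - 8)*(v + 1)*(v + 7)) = v^2 - 7*v - 8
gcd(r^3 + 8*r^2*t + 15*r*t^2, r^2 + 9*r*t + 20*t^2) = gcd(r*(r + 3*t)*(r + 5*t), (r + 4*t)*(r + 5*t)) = r + 5*t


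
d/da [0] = 0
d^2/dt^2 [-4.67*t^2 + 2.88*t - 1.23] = -9.34000000000000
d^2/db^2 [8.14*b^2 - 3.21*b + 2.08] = 16.2800000000000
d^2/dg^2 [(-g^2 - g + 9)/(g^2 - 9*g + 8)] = 2*(-10*g^3 + 51*g^2 - 219*g + 521)/(g^6 - 27*g^5 + 267*g^4 - 1161*g^3 + 2136*g^2 - 1728*g + 512)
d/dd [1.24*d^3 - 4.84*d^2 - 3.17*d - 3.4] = 3.72*d^2 - 9.68*d - 3.17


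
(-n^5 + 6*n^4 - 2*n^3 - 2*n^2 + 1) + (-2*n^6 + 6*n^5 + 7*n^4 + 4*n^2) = -2*n^6 + 5*n^5 + 13*n^4 - 2*n^3 + 2*n^2 + 1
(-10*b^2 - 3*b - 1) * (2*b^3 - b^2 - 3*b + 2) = -20*b^5 + 4*b^4 + 31*b^3 - 10*b^2 - 3*b - 2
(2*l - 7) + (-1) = 2*l - 8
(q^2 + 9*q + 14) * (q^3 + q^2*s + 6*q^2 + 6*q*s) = q^5 + q^4*s + 15*q^4 + 15*q^3*s + 68*q^3 + 68*q^2*s + 84*q^2 + 84*q*s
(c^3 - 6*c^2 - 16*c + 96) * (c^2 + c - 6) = c^5 - 5*c^4 - 28*c^3 + 116*c^2 + 192*c - 576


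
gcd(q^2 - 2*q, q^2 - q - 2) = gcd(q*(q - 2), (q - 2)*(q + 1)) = q - 2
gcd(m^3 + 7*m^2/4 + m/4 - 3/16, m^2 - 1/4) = m + 1/2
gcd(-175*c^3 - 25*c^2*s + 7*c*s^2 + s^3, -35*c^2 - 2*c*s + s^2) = 5*c + s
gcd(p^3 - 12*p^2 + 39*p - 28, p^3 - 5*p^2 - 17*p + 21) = p^2 - 8*p + 7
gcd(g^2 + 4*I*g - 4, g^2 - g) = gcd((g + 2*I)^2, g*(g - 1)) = 1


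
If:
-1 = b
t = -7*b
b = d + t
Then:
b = -1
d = -8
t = 7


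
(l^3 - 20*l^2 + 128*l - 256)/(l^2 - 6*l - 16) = (l^2 - 12*l + 32)/(l + 2)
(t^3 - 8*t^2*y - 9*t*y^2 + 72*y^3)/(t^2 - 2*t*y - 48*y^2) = (t^2 - 9*y^2)/(t + 6*y)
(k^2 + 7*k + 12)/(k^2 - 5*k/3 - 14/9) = 9*(k^2 + 7*k + 12)/(9*k^2 - 15*k - 14)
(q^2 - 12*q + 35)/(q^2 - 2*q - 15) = (q - 7)/(q + 3)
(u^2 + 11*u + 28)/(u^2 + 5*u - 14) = (u + 4)/(u - 2)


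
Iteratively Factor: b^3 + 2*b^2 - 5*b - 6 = (b - 2)*(b^2 + 4*b + 3) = (b - 2)*(b + 1)*(b + 3)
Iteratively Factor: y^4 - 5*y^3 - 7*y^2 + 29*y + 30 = (y + 1)*(y^3 - 6*y^2 - y + 30) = (y - 3)*(y + 1)*(y^2 - 3*y - 10) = (y - 5)*(y - 3)*(y + 1)*(y + 2)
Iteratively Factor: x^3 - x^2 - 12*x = (x)*(x^2 - x - 12) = x*(x - 4)*(x + 3)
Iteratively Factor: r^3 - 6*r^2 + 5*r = (r - 1)*(r^2 - 5*r) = r*(r - 1)*(r - 5)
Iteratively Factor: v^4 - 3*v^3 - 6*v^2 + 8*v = (v - 1)*(v^3 - 2*v^2 - 8*v) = (v - 4)*(v - 1)*(v^2 + 2*v) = (v - 4)*(v - 1)*(v + 2)*(v)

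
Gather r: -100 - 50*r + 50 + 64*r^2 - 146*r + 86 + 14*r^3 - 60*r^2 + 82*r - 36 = 14*r^3 + 4*r^2 - 114*r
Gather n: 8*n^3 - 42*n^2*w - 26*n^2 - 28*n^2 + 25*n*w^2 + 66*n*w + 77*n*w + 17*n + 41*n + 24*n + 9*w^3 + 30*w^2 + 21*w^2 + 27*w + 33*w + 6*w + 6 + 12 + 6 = 8*n^3 + n^2*(-42*w - 54) + n*(25*w^2 + 143*w + 82) + 9*w^3 + 51*w^2 + 66*w + 24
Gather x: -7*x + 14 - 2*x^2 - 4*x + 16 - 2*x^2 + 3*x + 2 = -4*x^2 - 8*x + 32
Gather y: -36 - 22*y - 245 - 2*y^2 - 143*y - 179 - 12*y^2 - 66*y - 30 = -14*y^2 - 231*y - 490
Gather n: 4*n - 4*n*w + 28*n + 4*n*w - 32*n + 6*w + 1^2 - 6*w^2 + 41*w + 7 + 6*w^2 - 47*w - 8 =0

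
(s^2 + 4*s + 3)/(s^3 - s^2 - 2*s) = (s + 3)/(s*(s - 2))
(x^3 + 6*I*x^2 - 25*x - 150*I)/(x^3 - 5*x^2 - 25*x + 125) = (x + 6*I)/(x - 5)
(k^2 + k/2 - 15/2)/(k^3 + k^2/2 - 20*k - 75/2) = (2*k - 5)/(2*k^2 - 5*k - 25)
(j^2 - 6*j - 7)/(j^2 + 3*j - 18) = (j^2 - 6*j - 7)/(j^2 + 3*j - 18)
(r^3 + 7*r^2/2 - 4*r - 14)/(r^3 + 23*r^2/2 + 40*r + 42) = (r - 2)/(r + 6)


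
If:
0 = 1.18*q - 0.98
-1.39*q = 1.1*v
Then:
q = 0.83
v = -1.05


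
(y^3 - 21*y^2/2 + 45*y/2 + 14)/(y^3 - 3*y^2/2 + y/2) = (2*y^3 - 21*y^2 + 45*y + 28)/(y*(2*y^2 - 3*y + 1))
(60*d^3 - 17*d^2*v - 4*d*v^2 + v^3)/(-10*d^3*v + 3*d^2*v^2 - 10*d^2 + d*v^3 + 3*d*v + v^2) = (60*d^3 - 17*d^2*v - 4*d*v^2 + v^3)/(-10*d^3*v + 3*d^2*v^2 - 10*d^2 + d*v^3 + 3*d*v + v^2)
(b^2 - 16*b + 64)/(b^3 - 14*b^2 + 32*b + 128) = 1/(b + 2)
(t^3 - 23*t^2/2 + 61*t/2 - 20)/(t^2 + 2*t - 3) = (t^2 - 21*t/2 + 20)/(t + 3)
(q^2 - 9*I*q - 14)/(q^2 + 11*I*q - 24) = (q^2 - 9*I*q - 14)/(q^2 + 11*I*q - 24)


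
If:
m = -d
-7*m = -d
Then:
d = 0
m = 0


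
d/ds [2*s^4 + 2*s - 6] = 8*s^3 + 2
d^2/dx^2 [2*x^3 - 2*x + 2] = 12*x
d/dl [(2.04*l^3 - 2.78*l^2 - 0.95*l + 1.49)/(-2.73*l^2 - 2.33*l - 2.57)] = (-5.5692*l^4 - 9.5064*l^3 - 11.8445*l^2 + 22.4246*l + 5.9132)/(7.4529*l^4 + 12.7218*l^3 + 19.4611*l^2 + 11.9762*l + 6.6049)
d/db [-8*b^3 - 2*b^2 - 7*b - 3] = -24*b^2 - 4*b - 7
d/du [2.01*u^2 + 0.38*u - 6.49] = 4.02*u + 0.38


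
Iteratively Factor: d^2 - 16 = (d + 4)*(d - 4)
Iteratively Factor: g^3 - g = (g - 1)*(g^2 + g) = (g - 1)*(g + 1)*(g)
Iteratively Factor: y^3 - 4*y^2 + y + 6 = (y - 3)*(y^2 - y - 2) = (y - 3)*(y - 2)*(y + 1)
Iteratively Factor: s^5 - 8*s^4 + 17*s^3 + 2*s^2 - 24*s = (s - 2)*(s^4 - 6*s^3 + 5*s^2 + 12*s) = s*(s - 2)*(s^3 - 6*s^2 + 5*s + 12) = s*(s - 4)*(s - 2)*(s^2 - 2*s - 3) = s*(s - 4)*(s - 3)*(s - 2)*(s + 1)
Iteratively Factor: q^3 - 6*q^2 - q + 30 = (q - 3)*(q^2 - 3*q - 10) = (q - 5)*(q - 3)*(q + 2)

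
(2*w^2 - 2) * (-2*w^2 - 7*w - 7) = -4*w^4 - 14*w^3 - 10*w^2 + 14*w + 14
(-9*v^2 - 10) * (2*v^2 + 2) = -18*v^4 - 38*v^2 - 20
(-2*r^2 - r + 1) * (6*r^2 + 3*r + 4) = -12*r^4 - 12*r^3 - 5*r^2 - r + 4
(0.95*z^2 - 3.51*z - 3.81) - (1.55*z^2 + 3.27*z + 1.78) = -0.6*z^2 - 6.78*z - 5.59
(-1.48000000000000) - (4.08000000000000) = -5.56000000000000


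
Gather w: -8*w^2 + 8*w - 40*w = -8*w^2 - 32*w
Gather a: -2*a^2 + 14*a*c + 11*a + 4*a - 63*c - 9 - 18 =-2*a^2 + a*(14*c + 15) - 63*c - 27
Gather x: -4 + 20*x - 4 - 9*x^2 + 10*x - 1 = -9*x^2 + 30*x - 9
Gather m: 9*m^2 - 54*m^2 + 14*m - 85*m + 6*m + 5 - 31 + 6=-45*m^2 - 65*m - 20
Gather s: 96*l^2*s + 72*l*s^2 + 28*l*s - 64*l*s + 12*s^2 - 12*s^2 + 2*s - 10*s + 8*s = 72*l*s^2 + s*(96*l^2 - 36*l)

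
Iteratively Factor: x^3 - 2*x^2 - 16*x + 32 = (x + 4)*(x^2 - 6*x + 8) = (x - 2)*(x + 4)*(x - 4)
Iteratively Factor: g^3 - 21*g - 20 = (g - 5)*(g^2 + 5*g + 4) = (g - 5)*(g + 1)*(g + 4)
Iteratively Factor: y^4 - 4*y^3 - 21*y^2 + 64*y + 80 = (y - 5)*(y^3 + y^2 - 16*y - 16) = (y - 5)*(y + 4)*(y^2 - 3*y - 4) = (y - 5)*(y + 1)*(y + 4)*(y - 4)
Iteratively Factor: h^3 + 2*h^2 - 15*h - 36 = (h - 4)*(h^2 + 6*h + 9) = (h - 4)*(h + 3)*(h + 3)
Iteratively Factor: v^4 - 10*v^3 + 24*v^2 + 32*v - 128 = (v + 2)*(v^3 - 12*v^2 + 48*v - 64) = (v - 4)*(v + 2)*(v^2 - 8*v + 16) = (v - 4)^2*(v + 2)*(v - 4)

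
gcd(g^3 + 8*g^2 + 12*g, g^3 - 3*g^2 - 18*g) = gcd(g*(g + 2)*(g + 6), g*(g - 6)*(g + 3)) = g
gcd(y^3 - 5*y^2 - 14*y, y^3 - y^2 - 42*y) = y^2 - 7*y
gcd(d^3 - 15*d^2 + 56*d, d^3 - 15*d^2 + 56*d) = d^3 - 15*d^2 + 56*d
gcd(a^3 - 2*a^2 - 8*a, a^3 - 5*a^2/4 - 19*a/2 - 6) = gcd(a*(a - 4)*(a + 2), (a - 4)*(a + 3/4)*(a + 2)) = a^2 - 2*a - 8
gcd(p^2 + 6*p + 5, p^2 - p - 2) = p + 1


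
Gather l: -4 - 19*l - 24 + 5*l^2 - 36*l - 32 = 5*l^2 - 55*l - 60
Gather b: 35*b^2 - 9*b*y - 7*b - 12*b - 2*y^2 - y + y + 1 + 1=35*b^2 + b*(-9*y - 19) - 2*y^2 + 2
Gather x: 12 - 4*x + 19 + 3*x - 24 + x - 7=0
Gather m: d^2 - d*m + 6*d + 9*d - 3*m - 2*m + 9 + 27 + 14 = d^2 + 15*d + m*(-d - 5) + 50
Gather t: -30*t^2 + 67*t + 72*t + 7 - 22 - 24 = -30*t^2 + 139*t - 39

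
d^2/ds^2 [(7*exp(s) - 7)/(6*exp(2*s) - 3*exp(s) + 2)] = (252*exp(4*s) - 882*exp(3*s) - 126*exp(2*s) + 315*exp(s) - 14)*exp(s)/(216*exp(6*s) - 324*exp(5*s) + 378*exp(4*s) - 243*exp(3*s) + 126*exp(2*s) - 36*exp(s) + 8)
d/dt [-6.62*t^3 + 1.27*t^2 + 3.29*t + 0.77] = -19.86*t^2 + 2.54*t + 3.29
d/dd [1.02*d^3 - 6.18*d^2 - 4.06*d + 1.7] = 3.06*d^2 - 12.36*d - 4.06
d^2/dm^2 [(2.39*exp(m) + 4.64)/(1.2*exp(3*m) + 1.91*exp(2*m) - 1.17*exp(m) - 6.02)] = (13.7664*exp(6*m) + 76.56804*exp(5*m) + 139.124879*exp(4*m) + 284.470229*exp(3*m) + 435.451404*exp(2*m) + 202.924562*exp(m) + 53.93318)*exp(m)/(1.728*exp(9*m) + 8.2512*exp(8*m) + 8.07876*exp(7*m) - 35.128369*exp(6*m) - 90.663831*exp(5*m) - 7.328409*exp(4*m) + 209.581191*exp(3*m) + 182.935158*exp(2*m) - 127.203804*exp(m) - 218.167208)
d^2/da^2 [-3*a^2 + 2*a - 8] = -6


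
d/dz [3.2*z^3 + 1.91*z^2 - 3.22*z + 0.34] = 9.6*z^2 + 3.82*z - 3.22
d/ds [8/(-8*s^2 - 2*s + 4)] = 4*(8*s + 1)/(4*s^2 + s - 2)^2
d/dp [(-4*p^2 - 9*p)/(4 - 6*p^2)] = (-27*p^2 - 16*p - 18)/(2*(9*p^4 - 12*p^2 + 4))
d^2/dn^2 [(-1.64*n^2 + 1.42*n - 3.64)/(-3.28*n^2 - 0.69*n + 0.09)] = (-37.977152*n^3 + 237.868224*n^2 + 46.913184*n + 5.465268)/(35.287552*n^6 + 22.269888*n^5 + 1.780056*n^4 - 0.893619*n^3 - 0.048843*n^2 + 0.016767*n - 0.000729)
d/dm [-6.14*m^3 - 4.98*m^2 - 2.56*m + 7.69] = -18.42*m^2 - 9.96*m - 2.56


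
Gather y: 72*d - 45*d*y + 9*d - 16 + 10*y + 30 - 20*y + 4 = 81*d + y*(-45*d - 10) + 18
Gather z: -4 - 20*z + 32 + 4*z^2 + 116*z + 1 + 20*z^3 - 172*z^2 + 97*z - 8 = 20*z^3 - 168*z^2 + 193*z + 21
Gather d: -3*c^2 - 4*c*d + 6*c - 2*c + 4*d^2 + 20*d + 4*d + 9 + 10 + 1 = -3*c^2 + 4*c + 4*d^2 + d*(24 - 4*c) + 20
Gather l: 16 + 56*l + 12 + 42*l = 98*l + 28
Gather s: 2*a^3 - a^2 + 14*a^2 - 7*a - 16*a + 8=2*a^3 + 13*a^2 - 23*a + 8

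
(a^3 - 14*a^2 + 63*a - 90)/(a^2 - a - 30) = (a^2 - 8*a + 15)/(a + 5)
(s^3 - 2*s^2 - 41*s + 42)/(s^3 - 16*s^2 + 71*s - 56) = (s + 6)/(s - 8)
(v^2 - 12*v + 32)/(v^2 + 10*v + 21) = (v^2 - 12*v + 32)/(v^2 + 10*v + 21)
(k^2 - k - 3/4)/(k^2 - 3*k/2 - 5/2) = (-4*k^2 + 4*k + 3)/(2*(-2*k^2 + 3*k + 5))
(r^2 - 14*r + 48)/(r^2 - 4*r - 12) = (r - 8)/(r + 2)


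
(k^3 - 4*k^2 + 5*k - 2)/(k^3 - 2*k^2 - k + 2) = (k - 1)/(k + 1)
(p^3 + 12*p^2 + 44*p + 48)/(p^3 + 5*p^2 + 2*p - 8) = (p + 6)/(p - 1)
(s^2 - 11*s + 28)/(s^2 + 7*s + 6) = (s^2 - 11*s + 28)/(s^2 + 7*s + 6)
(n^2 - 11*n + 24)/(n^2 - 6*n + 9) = (n - 8)/(n - 3)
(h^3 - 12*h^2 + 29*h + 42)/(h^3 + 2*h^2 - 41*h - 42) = (h - 7)/(h + 7)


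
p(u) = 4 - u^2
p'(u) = -2*u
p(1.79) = 0.80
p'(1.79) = -3.58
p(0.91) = 3.17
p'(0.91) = -1.82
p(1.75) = 0.94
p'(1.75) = -3.50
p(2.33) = -1.43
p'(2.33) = -4.66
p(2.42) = -1.86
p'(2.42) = -4.84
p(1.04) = 2.92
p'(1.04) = -2.08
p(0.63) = 3.60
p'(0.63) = -1.26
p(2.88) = -4.29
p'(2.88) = -5.76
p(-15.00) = -221.00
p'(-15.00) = 30.00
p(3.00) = -5.00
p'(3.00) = -6.00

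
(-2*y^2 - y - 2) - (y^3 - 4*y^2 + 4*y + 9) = -y^3 + 2*y^2 - 5*y - 11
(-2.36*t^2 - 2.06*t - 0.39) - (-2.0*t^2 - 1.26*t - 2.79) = -0.36*t^2 - 0.8*t + 2.4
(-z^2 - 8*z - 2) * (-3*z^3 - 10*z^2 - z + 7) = 3*z^5 + 34*z^4 + 87*z^3 + 21*z^2 - 54*z - 14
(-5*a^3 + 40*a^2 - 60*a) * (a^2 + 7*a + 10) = -5*a^5 + 5*a^4 + 170*a^3 - 20*a^2 - 600*a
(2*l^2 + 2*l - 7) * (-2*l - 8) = -4*l^3 - 20*l^2 - 2*l + 56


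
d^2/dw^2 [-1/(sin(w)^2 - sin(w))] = (4 + 1/sin(w) - 4/sin(w)^2 + 2/sin(w)^3)/(sin(w) - 1)^2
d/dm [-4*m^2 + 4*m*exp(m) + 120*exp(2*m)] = 4*m*exp(m) - 8*m + 240*exp(2*m) + 4*exp(m)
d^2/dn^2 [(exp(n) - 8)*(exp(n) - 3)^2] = (9*exp(2*n) - 56*exp(n) + 57)*exp(n)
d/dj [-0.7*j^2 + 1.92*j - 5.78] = 1.92 - 1.4*j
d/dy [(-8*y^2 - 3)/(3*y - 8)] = (-24*y^2 + 128*y + 9)/(9*y^2 - 48*y + 64)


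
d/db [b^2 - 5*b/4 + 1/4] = 2*b - 5/4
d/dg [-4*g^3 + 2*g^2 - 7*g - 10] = -12*g^2 + 4*g - 7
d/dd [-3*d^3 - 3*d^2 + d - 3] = -9*d^2 - 6*d + 1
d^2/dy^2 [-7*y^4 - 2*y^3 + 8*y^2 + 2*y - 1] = -84*y^2 - 12*y + 16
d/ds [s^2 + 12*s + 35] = 2*s + 12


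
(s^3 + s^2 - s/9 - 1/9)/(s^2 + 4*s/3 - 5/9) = (3*s^2 + 4*s + 1)/(3*s + 5)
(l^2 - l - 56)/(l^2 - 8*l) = (l + 7)/l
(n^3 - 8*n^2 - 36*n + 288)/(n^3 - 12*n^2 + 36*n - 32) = (n^2 - 36)/(n^2 - 4*n + 4)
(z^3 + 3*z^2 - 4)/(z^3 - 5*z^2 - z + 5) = (z^2 + 4*z + 4)/(z^2 - 4*z - 5)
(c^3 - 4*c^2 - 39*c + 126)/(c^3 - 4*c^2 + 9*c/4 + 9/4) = 4*(c^2 - c - 42)/(4*c^2 - 4*c - 3)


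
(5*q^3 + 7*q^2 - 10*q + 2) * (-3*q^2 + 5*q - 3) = -15*q^5 + 4*q^4 + 50*q^3 - 77*q^2 + 40*q - 6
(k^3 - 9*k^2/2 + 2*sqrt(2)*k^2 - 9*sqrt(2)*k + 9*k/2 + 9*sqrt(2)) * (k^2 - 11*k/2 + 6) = k^5 - 10*k^4 + 2*sqrt(2)*k^4 - 20*sqrt(2)*k^3 + 141*k^3/4 - 207*k^2/4 + 141*sqrt(2)*k^2/2 - 207*sqrt(2)*k/2 + 27*k + 54*sqrt(2)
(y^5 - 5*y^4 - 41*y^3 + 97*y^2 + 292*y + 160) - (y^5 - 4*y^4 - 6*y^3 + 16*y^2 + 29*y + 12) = -y^4 - 35*y^3 + 81*y^2 + 263*y + 148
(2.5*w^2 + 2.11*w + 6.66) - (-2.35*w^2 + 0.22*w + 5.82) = 4.85*w^2 + 1.89*w + 0.84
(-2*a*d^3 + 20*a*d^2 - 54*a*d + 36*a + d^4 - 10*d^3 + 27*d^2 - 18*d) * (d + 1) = -2*a*d^4 + 18*a*d^3 - 34*a*d^2 - 18*a*d + 36*a + d^5 - 9*d^4 + 17*d^3 + 9*d^2 - 18*d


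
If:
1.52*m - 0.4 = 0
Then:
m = 0.26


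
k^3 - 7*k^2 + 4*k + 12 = (k - 6)*(k - 2)*(k + 1)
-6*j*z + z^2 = z*(-6*j + z)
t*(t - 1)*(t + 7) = t^3 + 6*t^2 - 7*t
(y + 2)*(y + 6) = y^2 + 8*y + 12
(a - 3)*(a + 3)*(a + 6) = a^3 + 6*a^2 - 9*a - 54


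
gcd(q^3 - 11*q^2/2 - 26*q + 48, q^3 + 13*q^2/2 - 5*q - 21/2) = q - 3/2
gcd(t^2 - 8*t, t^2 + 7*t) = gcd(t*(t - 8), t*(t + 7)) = t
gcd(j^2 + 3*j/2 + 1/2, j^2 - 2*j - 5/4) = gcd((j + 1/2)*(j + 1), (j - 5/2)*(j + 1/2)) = j + 1/2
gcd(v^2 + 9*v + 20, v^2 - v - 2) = 1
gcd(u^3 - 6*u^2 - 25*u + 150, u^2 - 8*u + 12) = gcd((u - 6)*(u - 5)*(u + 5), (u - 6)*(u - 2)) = u - 6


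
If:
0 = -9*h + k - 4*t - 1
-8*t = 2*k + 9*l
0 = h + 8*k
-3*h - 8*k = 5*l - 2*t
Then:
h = -232/2425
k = 29/2425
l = 62/2425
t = -77/2425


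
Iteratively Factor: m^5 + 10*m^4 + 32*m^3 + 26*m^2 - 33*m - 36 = (m + 3)*(m^4 + 7*m^3 + 11*m^2 - 7*m - 12) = (m + 3)*(m + 4)*(m^3 + 3*m^2 - m - 3) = (m - 1)*(m + 3)*(m + 4)*(m^2 + 4*m + 3) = (m - 1)*(m + 3)^2*(m + 4)*(m + 1)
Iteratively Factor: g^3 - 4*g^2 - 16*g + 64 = (g + 4)*(g^2 - 8*g + 16) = (g - 4)*(g + 4)*(g - 4)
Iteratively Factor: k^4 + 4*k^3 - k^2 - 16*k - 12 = (k - 2)*(k^3 + 6*k^2 + 11*k + 6) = (k - 2)*(k + 2)*(k^2 + 4*k + 3) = (k - 2)*(k + 1)*(k + 2)*(k + 3)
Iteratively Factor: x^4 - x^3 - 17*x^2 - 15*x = (x + 3)*(x^3 - 4*x^2 - 5*x) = x*(x + 3)*(x^2 - 4*x - 5) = x*(x - 5)*(x + 3)*(x + 1)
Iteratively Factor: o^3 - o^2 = (o - 1)*(o^2) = o*(o - 1)*(o)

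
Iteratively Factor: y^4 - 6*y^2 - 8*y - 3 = (y + 1)*(y^3 - y^2 - 5*y - 3) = (y + 1)^2*(y^2 - 2*y - 3) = (y - 3)*(y + 1)^2*(y + 1)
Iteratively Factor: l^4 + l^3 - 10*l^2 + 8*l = (l + 4)*(l^3 - 3*l^2 + 2*l) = l*(l + 4)*(l^2 - 3*l + 2) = l*(l - 1)*(l + 4)*(l - 2)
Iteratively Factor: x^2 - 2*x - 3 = (x + 1)*(x - 3)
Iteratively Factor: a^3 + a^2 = (a + 1)*(a^2) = a*(a + 1)*(a)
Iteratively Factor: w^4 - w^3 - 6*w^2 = (w - 3)*(w^3 + 2*w^2) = w*(w - 3)*(w^2 + 2*w) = w*(w - 3)*(w + 2)*(w)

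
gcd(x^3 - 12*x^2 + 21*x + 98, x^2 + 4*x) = 1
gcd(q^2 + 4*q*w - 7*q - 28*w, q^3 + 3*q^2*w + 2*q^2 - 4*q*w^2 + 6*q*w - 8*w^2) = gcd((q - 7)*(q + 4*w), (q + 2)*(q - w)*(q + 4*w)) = q + 4*w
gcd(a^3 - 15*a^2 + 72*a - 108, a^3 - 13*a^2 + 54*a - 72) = a^2 - 9*a + 18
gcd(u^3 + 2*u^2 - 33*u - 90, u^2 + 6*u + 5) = u + 5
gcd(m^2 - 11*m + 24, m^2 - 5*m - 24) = m - 8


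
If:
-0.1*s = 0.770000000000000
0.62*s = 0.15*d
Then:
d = -31.83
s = -7.70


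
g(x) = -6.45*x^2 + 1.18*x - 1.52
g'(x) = 1.18 - 12.9*x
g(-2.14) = -33.58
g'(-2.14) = 28.79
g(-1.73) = -22.87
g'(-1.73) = 23.50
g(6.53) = -268.85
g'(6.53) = -83.06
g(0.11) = -1.47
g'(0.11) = -0.24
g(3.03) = -57.16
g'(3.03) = -37.91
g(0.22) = -1.57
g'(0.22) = -1.66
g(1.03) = -7.15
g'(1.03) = -12.11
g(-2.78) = -54.65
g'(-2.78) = 37.04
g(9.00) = -513.35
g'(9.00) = -114.92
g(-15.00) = -1470.47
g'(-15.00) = 194.68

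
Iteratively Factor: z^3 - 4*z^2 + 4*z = (z - 2)*(z^2 - 2*z) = z*(z - 2)*(z - 2)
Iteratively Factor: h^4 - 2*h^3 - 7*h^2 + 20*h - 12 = (h - 1)*(h^3 - h^2 - 8*h + 12) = (h - 2)*(h - 1)*(h^2 + h - 6) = (h - 2)^2*(h - 1)*(h + 3)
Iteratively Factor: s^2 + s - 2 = (s + 2)*(s - 1)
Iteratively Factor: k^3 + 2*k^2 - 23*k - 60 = (k + 3)*(k^2 - k - 20) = (k + 3)*(k + 4)*(k - 5)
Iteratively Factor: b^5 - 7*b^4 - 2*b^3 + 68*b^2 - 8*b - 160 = (b + 2)*(b^4 - 9*b^3 + 16*b^2 + 36*b - 80) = (b - 2)*(b + 2)*(b^3 - 7*b^2 + 2*b + 40) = (b - 4)*(b - 2)*(b + 2)*(b^2 - 3*b - 10) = (b - 4)*(b - 2)*(b + 2)^2*(b - 5)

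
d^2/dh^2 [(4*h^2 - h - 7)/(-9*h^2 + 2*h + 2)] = 2*(9*h^3 + 1485*h^2 - 324*h + 134)/(729*h^6 - 486*h^5 - 378*h^4 + 208*h^3 + 84*h^2 - 24*h - 8)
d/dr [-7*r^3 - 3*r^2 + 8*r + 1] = -21*r^2 - 6*r + 8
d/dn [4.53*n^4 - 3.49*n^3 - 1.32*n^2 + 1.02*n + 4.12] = 18.12*n^3 - 10.47*n^2 - 2.64*n + 1.02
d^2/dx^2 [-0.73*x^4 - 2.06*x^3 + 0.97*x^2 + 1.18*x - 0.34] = -8.76*x^2 - 12.36*x + 1.94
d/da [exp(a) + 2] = exp(a)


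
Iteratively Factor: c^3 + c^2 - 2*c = (c + 2)*(c^2 - c) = c*(c + 2)*(c - 1)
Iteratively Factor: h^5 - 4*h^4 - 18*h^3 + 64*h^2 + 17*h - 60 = (h - 1)*(h^4 - 3*h^3 - 21*h^2 + 43*h + 60) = (h - 1)*(h + 4)*(h^3 - 7*h^2 + 7*h + 15) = (h - 1)*(h + 1)*(h + 4)*(h^2 - 8*h + 15) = (h - 3)*(h - 1)*(h + 1)*(h + 4)*(h - 5)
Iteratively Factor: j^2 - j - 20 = (j - 5)*(j + 4)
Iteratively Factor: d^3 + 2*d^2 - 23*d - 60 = (d + 4)*(d^2 - 2*d - 15) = (d - 5)*(d + 4)*(d + 3)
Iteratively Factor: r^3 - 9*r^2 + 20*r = (r - 4)*(r^2 - 5*r) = (r - 5)*(r - 4)*(r)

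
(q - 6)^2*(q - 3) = q^3 - 15*q^2 + 72*q - 108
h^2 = h^2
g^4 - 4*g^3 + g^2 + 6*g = g*(g - 3)*(g - 2)*(g + 1)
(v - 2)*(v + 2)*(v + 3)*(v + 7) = v^4 + 10*v^3 + 17*v^2 - 40*v - 84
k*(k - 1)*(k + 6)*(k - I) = k^4 + 5*k^3 - I*k^3 - 6*k^2 - 5*I*k^2 + 6*I*k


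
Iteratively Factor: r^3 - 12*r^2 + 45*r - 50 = (r - 2)*(r^2 - 10*r + 25) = (r - 5)*(r - 2)*(r - 5)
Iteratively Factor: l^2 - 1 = (l - 1)*(l + 1)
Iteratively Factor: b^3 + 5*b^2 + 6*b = (b + 3)*(b^2 + 2*b) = b*(b + 3)*(b + 2)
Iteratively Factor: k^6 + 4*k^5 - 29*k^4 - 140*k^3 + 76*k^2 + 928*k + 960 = (k + 2)*(k^5 + 2*k^4 - 33*k^3 - 74*k^2 + 224*k + 480) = (k + 2)^2*(k^4 - 33*k^2 - 8*k + 240) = (k + 2)^2*(k + 4)*(k^3 - 4*k^2 - 17*k + 60) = (k - 3)*(k + 2)^2*(k + 4)*(k^2 - k - 20) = (k - 3)*(k + 2)^2*(k + 4)^2*(k - 5)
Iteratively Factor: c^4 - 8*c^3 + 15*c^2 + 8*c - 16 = (c + 1)*(c^3 - 9*c^2 + 24*c - 16) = (c - 1)*(c + 1)*(c^2 - 8*c + 16) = (c - 4)*(c - 1)*(c + 1)*(c - 4)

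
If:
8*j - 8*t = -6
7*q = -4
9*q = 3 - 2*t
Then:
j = 93/28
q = -4/7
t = 57/14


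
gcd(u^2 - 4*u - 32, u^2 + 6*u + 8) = u + 4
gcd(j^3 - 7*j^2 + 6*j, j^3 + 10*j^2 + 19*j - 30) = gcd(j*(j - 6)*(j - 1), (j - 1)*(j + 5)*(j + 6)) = j - 1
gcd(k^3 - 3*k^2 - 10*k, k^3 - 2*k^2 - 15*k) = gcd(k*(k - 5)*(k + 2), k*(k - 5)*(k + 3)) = k^2 - 5*k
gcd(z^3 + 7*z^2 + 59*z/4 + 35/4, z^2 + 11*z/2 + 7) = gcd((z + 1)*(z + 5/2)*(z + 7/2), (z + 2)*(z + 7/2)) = z + 7/2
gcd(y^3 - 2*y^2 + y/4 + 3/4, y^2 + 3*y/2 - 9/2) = y - 3/2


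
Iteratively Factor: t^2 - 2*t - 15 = (t - 5)*(t + 3)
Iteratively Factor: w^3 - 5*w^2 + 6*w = (w - 2)*(w^2 - 3*w) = w*(w - 2)*(w - 3)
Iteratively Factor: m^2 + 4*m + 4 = (m + 2)*(m + 2)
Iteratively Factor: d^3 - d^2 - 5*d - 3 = (d - 3)*(d^2 + 2*d + 1) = (d - 3)*(d + 1)*(d + 1)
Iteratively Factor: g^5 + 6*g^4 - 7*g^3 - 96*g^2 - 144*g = (g)*(g^4 + 6*g^3 - 7*g^2 - 96*g - 144) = g*(g - 4)*(g^3 + 10*g^2 + 33*g + 36) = g*(g - 4)*(g + 3)*(g^2 + 7*g + 12) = g*(g - 4)*(g + 3)^2*(g + 4)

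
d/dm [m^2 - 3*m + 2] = 2*m - 3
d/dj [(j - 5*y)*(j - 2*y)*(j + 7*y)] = 3*j^2 - 39*y^2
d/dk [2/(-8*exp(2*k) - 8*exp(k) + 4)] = (2*exp(k) + 1)*exp(k)/(2*exp(2*k) + 2*exp(k) - 1)^2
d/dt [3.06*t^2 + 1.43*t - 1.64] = 6.12*t + 1.43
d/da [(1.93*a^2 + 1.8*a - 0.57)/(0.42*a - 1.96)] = (0.8106*a^2 - 7.5656*a - 3.2886)/(0.1764*a^2 - 1.6464*a + 3.8416)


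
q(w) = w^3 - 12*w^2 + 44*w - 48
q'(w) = 3*w^2 - 24*w + 44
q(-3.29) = -358.26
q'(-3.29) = 155.43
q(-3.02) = -317.87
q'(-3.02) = 143.84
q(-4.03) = -485.66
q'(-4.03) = 189.44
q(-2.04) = -196.19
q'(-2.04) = 105.44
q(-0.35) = -64.91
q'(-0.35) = 52.77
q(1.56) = -4.77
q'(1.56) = 13.86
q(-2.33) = -228.32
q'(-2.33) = 116.21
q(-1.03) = -107.14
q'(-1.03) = 71.90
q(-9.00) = -2145.00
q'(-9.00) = 503.00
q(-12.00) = -4032.00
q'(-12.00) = 764.00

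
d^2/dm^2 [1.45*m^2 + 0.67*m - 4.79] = 2.90000000000000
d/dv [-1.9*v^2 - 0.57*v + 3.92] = -3.8*v - 0.57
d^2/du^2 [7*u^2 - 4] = 14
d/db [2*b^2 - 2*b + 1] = 4*b - 2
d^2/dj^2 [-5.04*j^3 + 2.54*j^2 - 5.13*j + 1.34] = 5.08 - 30.24*j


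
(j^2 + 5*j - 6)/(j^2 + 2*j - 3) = (j + 6)/(j + 3)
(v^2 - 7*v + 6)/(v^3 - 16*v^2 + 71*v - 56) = (v - 6)/(v^2 - 15*v + 56)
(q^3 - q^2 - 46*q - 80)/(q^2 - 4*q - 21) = (-q^3 + q^2 + 46*q + 80)/(-q^2 + 4*q + 21)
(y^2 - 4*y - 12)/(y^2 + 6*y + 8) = (y - 6)/(y + 4)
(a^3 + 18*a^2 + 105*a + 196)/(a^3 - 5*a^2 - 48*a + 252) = (a^2 + 11*a + 28)/(a^2 - 12*a + 36)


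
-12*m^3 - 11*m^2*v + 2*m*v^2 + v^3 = (-3*m + v)*(m + v)*(4*m + v)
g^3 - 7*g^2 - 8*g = g*(g - 8)*(g + 1)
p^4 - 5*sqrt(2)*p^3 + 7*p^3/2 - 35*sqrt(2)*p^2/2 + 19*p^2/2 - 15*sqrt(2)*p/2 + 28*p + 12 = (p + 1/2)*(p + 3)*(p - 4*sqrt(2))*(p - sqrt(2))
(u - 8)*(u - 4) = u^2 - 12*u + 32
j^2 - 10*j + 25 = (j - 5)^2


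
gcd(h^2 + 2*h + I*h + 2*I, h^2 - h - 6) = h + 2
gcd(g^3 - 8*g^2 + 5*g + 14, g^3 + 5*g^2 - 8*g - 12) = g^2 - g - 2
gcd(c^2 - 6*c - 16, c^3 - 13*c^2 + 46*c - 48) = c - 8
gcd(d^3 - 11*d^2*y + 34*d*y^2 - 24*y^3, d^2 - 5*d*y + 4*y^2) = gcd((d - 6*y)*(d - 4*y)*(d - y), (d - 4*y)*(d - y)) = d^2 - 5*d*y + 4*y^2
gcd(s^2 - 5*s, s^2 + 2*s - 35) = s - 5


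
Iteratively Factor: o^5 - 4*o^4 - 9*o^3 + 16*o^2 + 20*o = (o - 5)*(o^4 + o^3 - 4*o^2 - 4*o) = o*(o - 5)*(o^3 + o^2 - 4*o - 4) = o*(o - 5)*(o - 2)*(o^2 + 3*o + 2) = o*(o - 5)*(o - 2)*(o + 1)*(o + 2)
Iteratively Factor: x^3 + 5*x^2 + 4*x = (x + 1)*(x^2 + 4*x) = (x + 1)*(x + 4)*(x)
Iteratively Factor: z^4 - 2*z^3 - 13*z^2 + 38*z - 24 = (z - 2)*(z^3 - 13*z + 12) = (z - 2)*(z - 1)*(z^2 + z - 12) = (z - 2)*(z - 1)*(z + 4)*(z - 3)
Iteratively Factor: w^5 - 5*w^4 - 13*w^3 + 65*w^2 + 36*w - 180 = (w - 2)*(w^4 - 3*w^3 - 19*w^2 + 27*w + 90) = (w - 2)*(w + 3)*(w^3 - 6*w^2 - w + 30) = (w - 2)*(w + 2)*(w + 3)*(w^2 - 8*w + 15) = (w - 3)*(w - 2)*(w + 2)*(w + 3)*(w - 5)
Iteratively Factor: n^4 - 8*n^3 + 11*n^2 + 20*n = (n - 5)*(n^3 - 3*n^2 - 4*n) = n*(n - 5)*(n^2 - 3*n - 4) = n*(n - 5)*(n - 4)*(n + 1)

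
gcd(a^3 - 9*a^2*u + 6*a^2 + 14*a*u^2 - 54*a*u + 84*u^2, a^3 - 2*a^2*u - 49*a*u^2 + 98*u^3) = a^2 - 9*a*u + 14*u^2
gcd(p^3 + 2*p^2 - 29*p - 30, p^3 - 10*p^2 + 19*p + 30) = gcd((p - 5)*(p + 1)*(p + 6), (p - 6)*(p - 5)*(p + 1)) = p^2 - 4*p - 5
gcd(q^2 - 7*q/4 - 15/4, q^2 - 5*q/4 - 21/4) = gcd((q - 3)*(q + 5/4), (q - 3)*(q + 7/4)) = q - 3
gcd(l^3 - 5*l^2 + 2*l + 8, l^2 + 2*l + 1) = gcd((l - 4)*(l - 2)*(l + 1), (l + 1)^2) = l + 1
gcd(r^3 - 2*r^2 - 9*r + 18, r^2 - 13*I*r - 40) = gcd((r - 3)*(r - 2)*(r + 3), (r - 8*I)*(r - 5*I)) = 1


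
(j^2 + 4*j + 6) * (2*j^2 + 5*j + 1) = 2*j^4 + 13*j^3 + 33*j^2 + 34*j + 6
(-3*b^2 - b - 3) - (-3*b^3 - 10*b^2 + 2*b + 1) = 3*b^3 + 7*b^2 - 3*b - 4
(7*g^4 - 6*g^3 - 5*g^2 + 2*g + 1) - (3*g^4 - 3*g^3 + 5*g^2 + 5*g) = 4*g^4 - 3*g^3 - 10*g^2 - 3*g + 1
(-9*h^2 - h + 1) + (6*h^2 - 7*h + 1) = -3*h^2 - 8*h + 2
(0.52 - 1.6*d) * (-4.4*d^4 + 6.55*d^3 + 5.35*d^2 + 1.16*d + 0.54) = 7.04*d^5 - 12.768*d^4 - 5.154*d^3 + 0.926*d^2 - 0.2608*d + 0.2808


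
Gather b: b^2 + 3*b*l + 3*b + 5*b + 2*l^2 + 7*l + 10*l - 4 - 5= b^2 + b*(3*l + 8) + 2*l^2 + 17*l - 9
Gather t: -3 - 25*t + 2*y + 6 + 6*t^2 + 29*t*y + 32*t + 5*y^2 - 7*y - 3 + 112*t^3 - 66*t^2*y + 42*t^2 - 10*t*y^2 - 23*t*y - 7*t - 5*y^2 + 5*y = 112*t^3 + t^2*(48 - 66*y) + t*(-10*y^2 + 6*y)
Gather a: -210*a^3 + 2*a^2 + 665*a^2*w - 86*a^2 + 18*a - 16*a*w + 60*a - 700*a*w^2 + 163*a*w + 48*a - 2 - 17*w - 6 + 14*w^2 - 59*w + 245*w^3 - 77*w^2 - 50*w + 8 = -210*a^3 + a^2*(665*w - 84) + a*(-700*w^2 + 147*w + 126) + 245*w^3 - 63*w^2 - 126*w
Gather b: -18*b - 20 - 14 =-18*b - 34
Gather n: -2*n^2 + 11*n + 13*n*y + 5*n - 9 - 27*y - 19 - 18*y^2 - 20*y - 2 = -2*n^2 + n*(13*y + 16) - 18*y^2 - 47*y - 30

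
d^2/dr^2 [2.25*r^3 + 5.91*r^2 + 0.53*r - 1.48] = 13.5*r + 11.82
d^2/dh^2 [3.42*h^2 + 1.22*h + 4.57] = 6.84000000000000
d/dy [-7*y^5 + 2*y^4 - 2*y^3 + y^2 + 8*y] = -35*y^4 + 8*y^3 - 6*y^2 + 2*y + 8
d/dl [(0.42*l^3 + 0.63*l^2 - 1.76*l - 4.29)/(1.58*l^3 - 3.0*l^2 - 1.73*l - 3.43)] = (-2.2554*l^4 + 4.1084*l^3 + 9.6429*l^2 - 30.0618*l - 1.3849)/(2.4964*l^6 - 9.48*l^5 + 3.5332*l^4 - 0.458800000000002*l^3 + 23.5729*l^2 + 11.8678*l + 11.7649)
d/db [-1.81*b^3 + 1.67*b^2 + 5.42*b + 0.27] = -5.43*b^2 + 3.34*b + 5.42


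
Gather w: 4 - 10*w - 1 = 3 - 10*w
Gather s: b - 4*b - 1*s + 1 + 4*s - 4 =-3*b + 3*s - 3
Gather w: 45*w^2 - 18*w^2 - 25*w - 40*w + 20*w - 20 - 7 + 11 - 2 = 27*w^2 - 45*w - 18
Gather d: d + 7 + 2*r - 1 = d + 2*r + 6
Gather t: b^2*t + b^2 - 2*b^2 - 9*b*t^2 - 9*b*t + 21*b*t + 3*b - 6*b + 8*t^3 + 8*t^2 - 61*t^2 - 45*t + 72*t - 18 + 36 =-b^2 - 3*b + 8*t^3 + t^2*(-9*b - 53) + t*(b^2 + 12*b + 27) + 18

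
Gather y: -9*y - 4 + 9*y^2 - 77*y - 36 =9*y^2 - 86*y - 40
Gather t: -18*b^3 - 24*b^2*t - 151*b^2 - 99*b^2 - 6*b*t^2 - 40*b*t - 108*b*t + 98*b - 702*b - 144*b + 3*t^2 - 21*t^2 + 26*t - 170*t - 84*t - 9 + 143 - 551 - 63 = -18*b^3 - 250*b^2 - 748*b + t^2*(-6*b - 18) + t*(-24*b^2 - 148*b - 228) - 480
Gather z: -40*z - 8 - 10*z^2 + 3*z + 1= -10*z^2 - 37*z - 7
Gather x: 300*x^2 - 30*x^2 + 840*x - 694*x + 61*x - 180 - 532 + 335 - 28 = 270*x^2 + 207*x - 405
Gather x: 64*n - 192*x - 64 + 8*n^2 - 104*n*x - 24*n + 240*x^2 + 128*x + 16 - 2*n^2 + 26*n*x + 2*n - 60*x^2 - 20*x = 6*n^2 + 42*n + 180*x^2 + x*(-78*n - 84) - 48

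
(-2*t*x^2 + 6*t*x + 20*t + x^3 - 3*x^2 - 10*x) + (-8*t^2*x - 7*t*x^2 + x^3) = -8*t^2*x - 9*t*x^2 + 6*t*x + 20*t + 2*x^3 - 3*x^2 - 10*x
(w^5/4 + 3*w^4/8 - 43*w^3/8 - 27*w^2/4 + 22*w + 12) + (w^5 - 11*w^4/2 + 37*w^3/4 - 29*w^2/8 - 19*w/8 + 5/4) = 5*w^5/4 - 41*w^4/8 + 31*w^3/8 - 83*w^2/8 + 157*w/8 + 53/4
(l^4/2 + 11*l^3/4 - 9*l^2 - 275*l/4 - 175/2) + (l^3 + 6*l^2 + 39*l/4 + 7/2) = l^4/2 + 15*l^3/4 - 3*l^2 - 59*l - 84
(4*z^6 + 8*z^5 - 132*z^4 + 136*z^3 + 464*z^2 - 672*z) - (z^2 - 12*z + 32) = 4*z^6 + 8*z^5 - 132*z^4 + 136*z^3 + 463*z^2 - 660*z - 32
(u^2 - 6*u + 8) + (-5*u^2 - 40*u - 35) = -4*u^2 - 46*u - 27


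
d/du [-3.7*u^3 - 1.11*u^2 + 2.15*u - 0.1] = -11.1*u^2 - 2.22*u + 2.15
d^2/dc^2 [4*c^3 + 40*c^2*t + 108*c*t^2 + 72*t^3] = 24*c + 80*t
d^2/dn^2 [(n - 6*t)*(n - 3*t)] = 2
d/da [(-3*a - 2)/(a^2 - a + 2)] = (-3*a^2 + 3*a + (2*a - 1)*(3*a + 2) - 6)/(a^2 - a + 2)^2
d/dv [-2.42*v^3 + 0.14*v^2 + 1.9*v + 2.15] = -7.26*v^2 + 0.28*v + 1.9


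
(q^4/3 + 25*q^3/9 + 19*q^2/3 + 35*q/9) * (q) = q^5/3 + 25*q^4/9 + 19*q^3/3 + 35*q^2/9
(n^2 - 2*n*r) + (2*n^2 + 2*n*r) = 3*n^2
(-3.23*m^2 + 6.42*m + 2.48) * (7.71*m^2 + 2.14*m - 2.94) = -24.9033*m^4 + 42.586*m^3 + 42.3558*m^2 - 13.5676*m - 7.2912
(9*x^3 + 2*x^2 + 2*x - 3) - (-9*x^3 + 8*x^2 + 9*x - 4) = 18*x^3 - 6*x^2 - 7*x + 1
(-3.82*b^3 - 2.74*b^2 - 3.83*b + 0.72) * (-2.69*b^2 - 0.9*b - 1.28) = 10.2758*b^5 + 10.8086*b^4 + 17.6583*b^3 + 5.0174*b^2 + 4.2544*b - 0.9216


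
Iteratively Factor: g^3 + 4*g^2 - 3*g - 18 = (g - 2)*(g^2 + 6*g + 9) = (g - 2)*(g + 3)*(g + 3)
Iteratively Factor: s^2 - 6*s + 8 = (s - 4)*(s - 2)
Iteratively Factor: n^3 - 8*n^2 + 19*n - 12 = (n - 3)*(n^2 - 5*n + 4) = (n - 3)*(n - 1)*(n - 4)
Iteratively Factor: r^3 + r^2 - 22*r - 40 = (r + 4)*(r^2 - 3*r - 10) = (r - 5)*(r + 4)*(r + 2)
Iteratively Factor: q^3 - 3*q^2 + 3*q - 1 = (q - 1)*(q^2 - 2*q + 1) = (q - 1)^2*(q - 1)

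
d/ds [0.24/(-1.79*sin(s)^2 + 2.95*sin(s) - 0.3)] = (0.8592*sin(s) - 0.708)*cos(s)/(1.79*sin(s)^2 - 2.95*sin(s) + 0.3)^2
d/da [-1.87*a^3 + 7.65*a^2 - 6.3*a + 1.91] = -5.61*a^2 + 15.3*a - 6.3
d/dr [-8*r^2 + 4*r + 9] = 4 - 16*r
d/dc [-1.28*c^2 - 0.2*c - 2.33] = -2.56*c - 0.2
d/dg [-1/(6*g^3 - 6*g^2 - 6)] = g*(3*g - 2)/(6*(-g^3 + g^2 + 1)^2)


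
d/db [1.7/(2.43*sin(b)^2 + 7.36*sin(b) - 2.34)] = -(8.262*sin(b) + 12.512)*cos(b)/(2.43*sin(b)^2 + 7.36*sin(b) - 2.34)^2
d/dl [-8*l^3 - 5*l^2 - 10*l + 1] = -24*l^2 - 10*l - 10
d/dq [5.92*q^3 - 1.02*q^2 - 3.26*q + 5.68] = 17.76*q^2 - 2.04*q - 3.26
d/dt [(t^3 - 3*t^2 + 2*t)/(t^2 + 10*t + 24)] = (t^4 + 20*t^3 + 40*t^2 - 144*t + 48)/(t^4 + 20*t^3 + 148*t^2 + 480*t + 576)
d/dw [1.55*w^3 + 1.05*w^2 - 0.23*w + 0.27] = 4.65*w^2 + 2.1*w - 0.23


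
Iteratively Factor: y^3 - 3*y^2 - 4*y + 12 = (y - 2)*(y^2 - y - 6) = (y - 2)*(y + 2)*(y - 3)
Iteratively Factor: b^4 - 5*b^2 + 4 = (b + 2)*(b^3 - 2*b^2 - b + 2) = (b + 1)*(b + 2)*(b^2 - 3*b + 2) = (b - 1)*(b + 1)*(b + 2)*(b - 2)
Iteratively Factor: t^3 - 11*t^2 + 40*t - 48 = (t - 4)*(t^2 - 7*t + 12) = (t - 4)^2*(t - 3)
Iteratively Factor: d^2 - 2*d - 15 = (d + 3)*(d - 5)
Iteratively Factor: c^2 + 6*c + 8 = (c + 4)*(c + 2)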